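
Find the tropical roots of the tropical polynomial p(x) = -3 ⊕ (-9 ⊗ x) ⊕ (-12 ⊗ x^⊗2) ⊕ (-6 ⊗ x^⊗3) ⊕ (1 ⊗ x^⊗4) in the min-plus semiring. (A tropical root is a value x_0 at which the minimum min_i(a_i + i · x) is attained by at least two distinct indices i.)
Roots: {-7, -6, 3, 6}

Each tropical root is a break point of the lower envelope of the lines y = a_i + i · x (there are 5 lines, with slopes 0, 1, ..., 4). Only the lines that attain the minimum somewhere contribute to roots; other lines are dominated. Here the surviving (envelope) indices are i = 4, i = 3, i = 2, i = 1, i = 0.
Intersections between consecutive envelope lines give the roots: for adjacent envelope indices i < j the intersection is x = (a_i − a_j) / (j − i). Reading off the sorted break points: {-7, -6, 3, 6}.
Verification: at each break x_0, at least two indices attain the minimum of min_i(a_i + i · x_0).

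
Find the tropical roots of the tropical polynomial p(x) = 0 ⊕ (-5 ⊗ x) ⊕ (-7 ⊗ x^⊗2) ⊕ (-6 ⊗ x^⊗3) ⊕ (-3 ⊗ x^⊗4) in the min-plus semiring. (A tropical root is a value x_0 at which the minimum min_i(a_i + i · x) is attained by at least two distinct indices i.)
Roots: {-3, -1, 2, 5}

Each tropical root is a break point of the lower envelope of the lines y = a_i + i · x (there are 5 lines, with slopes 0, 1, ..., 4). Only the lines that attain the minimum somewhere contribute to roots; other lines are dominated. Here the surviving (envelope) indices are i = 4, i = 3, i = 2, i = 1, i = 0.
Intersections between consecutive envelope lines give the roots: for adjacent envelope indices i < j the intersection is x = (a_i − a_j) / (j − i). Reading off the sorted break points: {-3, -1, 2, 5}.
Verification: at each break x_0, at least two indices attain the minimum of min_i(a_i + i · x_0).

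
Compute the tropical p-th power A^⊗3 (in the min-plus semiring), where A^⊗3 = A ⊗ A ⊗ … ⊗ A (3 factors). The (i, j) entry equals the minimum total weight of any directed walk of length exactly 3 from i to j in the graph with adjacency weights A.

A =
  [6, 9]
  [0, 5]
A^⊗3 =
  [14, 18]
  [9, 14]

Each entry (A^⊗3)_ij equals the minimum over all length-3 walks i = v_0 → v_1 → … → v_3 = j of Σ_t A[v_t][v_{t+1}]. For example, for (i, j) = (0, 1) we minimise over 4 possible intermediate vertex sequences; the minimum is 18, attained along the walk 0 → 1 → 0 → 1.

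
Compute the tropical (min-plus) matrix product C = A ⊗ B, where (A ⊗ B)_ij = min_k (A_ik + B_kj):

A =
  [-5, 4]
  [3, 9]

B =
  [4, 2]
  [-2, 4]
A ⊗ B =
  [-1, -3]
  [7, 5]

Apply the min-plus product entry-by-entry:
  C[0][0] = min over k of (A[0][0] + B[0][0] = -5 + 4 = -1, A[0][1] + B[1][0] = 4 + -2 = 2) = -1 (attained at k = 0)
  C[0][1] = min over k of (A[0][0] + B[0][1] = -5 + 2 = -3, A[0][1] + B[1][1] = 4 + 4 = 8) = -3 (attained at k = 0)
  C[1][0] = min over k of (A[1][0] + B[0][0] = 3 + 4 = 7, A[1][1] + B[1][0] = 9 + -2 = 7) = 7 (attained at k = 0)
  C[1][1] = min over k of (A[1][0] + B[0][1] = 3 + 2 = 5, A[1][1] + B[1][1] = 9 + 4 = 13) = 5 (attained at k = 0)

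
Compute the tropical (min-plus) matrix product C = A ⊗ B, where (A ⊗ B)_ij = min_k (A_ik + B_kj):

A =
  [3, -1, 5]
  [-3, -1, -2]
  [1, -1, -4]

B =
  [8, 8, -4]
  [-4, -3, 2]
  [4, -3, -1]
A ⊗ B =
  [-5, -4, -1]
  [-5, -5, -7]
  [-5, -7, -5]

Apply the min-plus product entry-by-entry:
  C[0][0] = min over k of (A[0][0] + B[0][0] = 3 + 8 = 11, A[0][1] + B[1][0] = -1 + -4 = -5, A[0][2] + B[2][0] = 5 + 4 = 9) = -5 (attained at k = 1)
  C[0][1] = min over k of (A[0][0] + B[0][1] = 3 + 8 = 11, A[0][1] + B[1][1] = -1 + -3 = -4, A[0][2] + B[2][1] = 5 + -3 = 2) = -4 (attained at k = 1)
  C[0][2] = min over k of (A[0][0] + B[0][2] = 3 + -4 = -1, A[0][1] + B[1][2] = -1 + 2 = 1, A[0][2] + B[2][2] = 5 + -1 = 4) = -1 (attained at k = 0)
  C[1][0] = min over k of (A[1][0] + B[0][0] = -3 + 8 = 5, A[1][1] + B[1][0] = -1 + -4 = -5, A[1][2] + B[2][0] = -2 + 4 = 2) = -5 (attained at k = 1)
  C[1][1] = min over k of (A[1][0] + B[0][1] = -3 + 8 = 5, A[1][1] + B[1][1] = -1 + -3 = -4, A[1][2] + B[2][1] = -2 + -3 = -5) = -5 (attained at k = 2)
  C[1][2] = min over k of (A[1][0] + B[0][2] = -3 + -4 = -7, A[1][1] + B[1][2] = -1 + 2 = 1, A[1][2] + B[2][2] = -2 + -1 = -3) = -7 (attained at k = 0)
  C[2][0] = min over k of (A[2][0] + B[0][0] = 1 + 8 = 9, A[2][1] + B[1][0] = -1 + -4 = -5, A[2][2] + B[2][0] = -4 + 4 = 0) = -5 (attained at k = 1)
  C[2][1] = min over k of (A[2][0] + B[0][1] = 1 + 8 = 9, A[2][1] + B[1][1] = -1 + -3 = -4, A[2][2] + B[2][1] = -4 + -3 = -7) = -7 (attained at k = 2)
  C[2][2] = min over k of (A[2][0] + B[0][2] = 1 + -4 = -3, A[2][1] + B[1][2] = -1 + 2 = 1, A[2][2] + B[2][2] = -4 + -1 = -5) = -5 (attained at k = 2)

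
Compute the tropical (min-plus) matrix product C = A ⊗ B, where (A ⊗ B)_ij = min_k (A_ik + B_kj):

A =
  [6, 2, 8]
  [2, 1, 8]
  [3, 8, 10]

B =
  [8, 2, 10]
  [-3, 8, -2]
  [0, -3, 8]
A ⊗ B =
  [-1, 5, 0]
  [-2, 4, -1]
  [5, 5, 6]

Apply the min-plus product entry-by-entry:
  C[0][0] = min over k of (A[0][0] + B[0][0] = 6 + 8 = 14, A[0][1] + B[1][0] = 2 + -3 = -1, A[0][2] + B[2][0] = 8 + 0 = 8) = -1 (attained at k = 1)
  C[0][1] = min over k of (A[0][0] + B[0][1] = 6 + 2 = 8, A[0][1] + B[1][1] = 2 + 8 = 10, A[0][2] + B[2][1] = 8 + -3 = 5) = 5 (attained at k = 2)
  C[0][2] = min over k of (A[0][0] + B[0][2] = 6 + 10 = 16, A[0][1] + B[1][2] = 2 + -2 = 0, A[0][2] + B[2][2] = 8 + 8 = 16) = 0 (attained at k = 1)
  C[1][0] = min over k of (A[1][0] + B[0][0] = 2 + 8 = 10, A[1][1] + B[1][0] = 1 + -3 = -2, A[1][2] + B[2][0] = 8 + 0 = 8) = -2 (attained at k = 1)
  C[1][1] = min over k of (A[1][0] + B[0][1] = 2 + 2 = 4, A[1][1] + B[1][1] = 1 + 8 = 9, A[1][2] + B[2][1] = 8 + -3 = 5) = 4 (attained at k = 0)
  C[1][2] = min over k of (A[1][0] + B[0][2] = 2 + 10 = 12, A[1][1] + B[1][2] = 1 + -2 = -1, A[1][2] + B[2][2] = 8 + 8 = 16) = -1 (attained at k = 1)
  C[2][0] = min over k of (A[2][0] + B[0][0] = 3 + 8 = 11, A[2][1] + B[1][0] = 8 + -3 = 5, A[2][2] + B[2][0] = 10 + 0 = 10) = 5 (attained at k = 1)
  C[2][1] = min over k of (A[2][0] + B[0][1] = 3 + 2 = 5, A[2][1] + B[1][1] = 8 + 8 = 16, A[2][2] + B[2][1] = 10 + -3 = 7) = 5 (attained at k = 0)
  C[2][2] = min over k of (A[2][0] + B[0][2] = 3 + 10 = 13, A[2][1] + B[1][2] = 8 + -2 = 6, A[2][2] + B[2][2] = 10 + 8 = 18) = 6 (attained at k = 1)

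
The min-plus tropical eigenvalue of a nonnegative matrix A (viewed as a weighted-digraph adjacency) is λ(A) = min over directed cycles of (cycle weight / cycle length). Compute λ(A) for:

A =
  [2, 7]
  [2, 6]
λ(A) = 2

Enumerate directed cycles and compute their means (weight / length). Sample:
  cycle 0 → 0: weight = 2, length = 1, mean = 2/1 ≈ 2.000
  cycle 1 → 1: weight = 6, length = 1, mean = 6/1 ≈ 6.000
  cycle 0 → 1 → 0: weight = 9, length = 2, mean = 9/2 ≈ 4.500
  cycle 1 → 0 → 1: weight = 9, length = 2, mean = 9/2 ≈ 4.500
Minimum mean = 2.000, attained e.g. along the cycle 0 → 0 with weight 2 and length 1. So λ(A) = 2/1 = 2.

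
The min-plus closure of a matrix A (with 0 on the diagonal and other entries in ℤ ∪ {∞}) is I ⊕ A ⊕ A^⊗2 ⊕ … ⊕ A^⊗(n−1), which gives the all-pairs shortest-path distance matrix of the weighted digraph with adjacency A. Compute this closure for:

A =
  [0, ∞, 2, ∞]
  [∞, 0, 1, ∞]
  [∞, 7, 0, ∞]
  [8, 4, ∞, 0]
Closure =
  [0, 9, 2, ∞]
  [∞, 0, 1, ∞]
  [∞, 7, 0, ∞]
  [8, 4, 5, 0]

This is the Floyd-Warshall all-pairs shortest-path computation. For each intermediate vertex k = 0, 1, …, 3, update dist[i][j] ← min(dist[i][j], dist[i][k] + dist[k][j]). The final matrix gives, for each (i, j), the minimum total weight of any directed path from i to j (possibly empty when i = j).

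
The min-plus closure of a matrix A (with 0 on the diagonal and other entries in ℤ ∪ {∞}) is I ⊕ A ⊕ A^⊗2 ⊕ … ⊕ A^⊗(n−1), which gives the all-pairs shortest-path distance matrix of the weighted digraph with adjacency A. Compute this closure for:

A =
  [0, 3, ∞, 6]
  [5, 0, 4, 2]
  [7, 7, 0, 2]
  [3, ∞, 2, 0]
Closure =
  [0, 3, 7, 5]
  [5, 0, 4, 2]
  [5, 7, 0, 2]
  [3, 6, 2, 0]

This is the Floyd-Warshall all-pairs shortest-path computation. For each intermediate vertex k = 0, 1, …, 3, update dist[i][j] ← min(dist[i][j], dist[i][k] + dist[k][j]). The final matrix gives, for each (i, j), the minimum total weight of any directed path from i to j (possibly empty when i = j).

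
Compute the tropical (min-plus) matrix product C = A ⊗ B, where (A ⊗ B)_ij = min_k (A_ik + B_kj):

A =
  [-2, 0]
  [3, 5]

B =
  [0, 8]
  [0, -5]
A ⊗ B =
  [-2, -5]
  [3, 0]

Apply the min-plus product entry-by-entry:
  C[0][0] = min over k of (A[0][0] + B[0][0] = -2 + 0 = -2, A[0][1] + B[1][0] = 0 + 0 = 0) = -2 (attained at k = 0)
  C[0][1] = min over k of (A[0][0] + B[0][1] = -2 + 8 = 6, A[0][1] + B[1][1] = 0 + -5 = -5) = -5 (attained at k = 1)
  C[1][0] = min over k of (A[1][0] + B[0][0] = 3 + 0 = 3, A[1][1] + B[1][0] = 5 + 0 = 5) = 3 (attained at k = 0)
  C[1][1] = min over k of (A[1][0] + B[0][1] = 3 + 8 = 11, A[1][1] + B[1][1] = 5 + -5 = 0) = 0 (attained at k = 1)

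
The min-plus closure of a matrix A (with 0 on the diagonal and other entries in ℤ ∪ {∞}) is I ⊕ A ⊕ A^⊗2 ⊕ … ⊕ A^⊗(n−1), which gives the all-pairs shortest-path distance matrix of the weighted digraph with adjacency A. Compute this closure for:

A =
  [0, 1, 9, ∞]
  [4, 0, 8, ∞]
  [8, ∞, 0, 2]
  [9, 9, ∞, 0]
Closure =
  [0, 1, 9, 11]
  [4, 0, 8, 10]
  [8, 9, 0, 2]
  [9, 9, 17, 0]

This is the Floyd-Warshall all-pairs shortest-path computation. For each intermediate vertex k = 0, 1, …, 3, update dist[i][j] ← min(dist[i][j], dist[i][k] + dist[k][j]). The final matrix gives, for each (i, j), the minimum total weight of any directed path from i to j (possibly empty when i = j).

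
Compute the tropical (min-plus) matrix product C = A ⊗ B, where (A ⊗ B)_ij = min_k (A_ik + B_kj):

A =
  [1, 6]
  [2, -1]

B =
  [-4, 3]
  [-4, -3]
A ⊗ B =
  [-3, 3]
  [-5, -4]

Apply the min-plus product entry-by-entry:
  C[0][0] = min over k of (A[0][0] + B[0][0] = 1 + -4 = -3, A[0][1] + B[1][0] = 6 + -4 = 2) = -3 (attained at k = 0)
  C[0][1] = min over k of (A[0][0] + B[0][1] = 1 + 3 = 4, A[0][1] + B[1][1] = 6 + -3 = 3) = 3 (attained at k = 1)
  C[1][0] = min over k of (A[1][0] + B[0][0] = 2 + -4 = -2, A[1][1] + B[1][0] = -1 + -4 = -5) = -5 (attained at k = 1)
  C[1][1] = min over k of (A[1][0] + B[0][1] = 2 + 3 = 5, A[1][1] + B[1][1] = -1 + -3 = -4) = -4 (attained at k = 1)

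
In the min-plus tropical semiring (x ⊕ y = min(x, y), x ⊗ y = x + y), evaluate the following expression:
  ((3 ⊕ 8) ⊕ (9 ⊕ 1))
((3 ⊕ 8) ⊕ (9 ⊕ 1)) = 1

Expand innermost to outermost. Recall ⊕ takes the minimum of its arguments and ⊗ takes their sum. Working out the expression ((3 ⊕ 8) ⊕ (9 ⊕ 1)) gives 1.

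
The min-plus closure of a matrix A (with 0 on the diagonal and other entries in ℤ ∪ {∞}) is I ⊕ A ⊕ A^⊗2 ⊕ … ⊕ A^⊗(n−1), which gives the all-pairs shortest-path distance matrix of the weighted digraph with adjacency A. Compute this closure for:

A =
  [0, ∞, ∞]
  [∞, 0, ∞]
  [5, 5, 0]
Closure =
  [0, ∞, ∞]
  [∞, 0, ∞]
  [5, 5, 0]

This is the Floyd-Warshall all-pairs shortest-path computation. For each intermediate vertex k = 0, 1, …, 2, update dist[i][j] ← min(dist[i][j], dist[i][k] + dist[k][j]). The final matrix gives, for each (i, j), the minimum total weight of any directed path from i to j (possibly empty when i = j).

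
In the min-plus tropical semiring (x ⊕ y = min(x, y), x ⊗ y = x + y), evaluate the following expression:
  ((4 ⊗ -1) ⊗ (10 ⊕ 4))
((4 ⊗ -1) ⊗ (10 ⊕ 4)) = 7

Expand innermost to outermost. Recall ⊕ takes the minimum of its arguments and ⊗ takes their sum. Working out the expression ((4 ⊗ -1) ⊗ (10 ⊕ 4)) gives 7.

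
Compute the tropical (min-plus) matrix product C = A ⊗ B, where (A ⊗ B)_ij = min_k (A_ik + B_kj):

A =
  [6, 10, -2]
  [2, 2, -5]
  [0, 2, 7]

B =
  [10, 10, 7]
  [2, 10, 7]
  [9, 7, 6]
A ⊗ B =
  [7, 5, 4]
  [4, 2, 1]
  [4, 10, 7]

Apply the min-plus product entry-by-entry:
  C[0][0] = min over k of (A[0][0] + B[0][0] = 6 + 10 = 16, A[0][1] + B[1][0] = 10 + 2 = 12, A[0][2] + B[2][0] = -2 + 9 = 7) = 7 (attained at k = 2)
  C[0][1] = min over k of (A[0][0] + B[0][1] = 6 + 10 = 16, A[0][1] + B[1][1] = 10 + 10 = 20, A[0][2] + B[2][1] = -2 + 7 = 5) = 5 (attained at k = 2)
  C[0][2] = min over k of (A[0][0] + B[0][2] = 6 + 7 = 13, A[0][1] + B[1][2] = 10 + 7 = 17, A[0][2] + B[2][2] = -2 + 6 = 4) = 4 (attained at k = 2)
  C[1][0] = min over k of (A[1][0] + B[0][0] = 2 + 10 = 12, A[1][1] + B[1][0] = 2 + 2 = 4, A[1][2] + B[2][0] = -5 + 9 = 4) = 4 (attained at k = 1)
  C[1][1] = min over k of (A[1][0] + B[0][1] = 2 + 10 = 12, A[1][1] + B[1][1] = 2 + 10 = 12, A[1][2] + B[2][1] = -5 + 7 = 2) = 2 (attained at k = 2)
  C[1][2] = min over k of (A[1][0] + B[0][2] = 2 + 7 = 9, A[1][1] + B[1][2] = 2 + 7 = 9, A[1][2] + B[2][2] = -5 + 6 = 1) = 1 (attained at k = 2)
  C[2][0] = min over k of (A[2][0] + B[0][0] = 0 + 10 = 10, A[2][1] + B[1][0] = 2 + 2 = 4, A[2][2] + B[2][0] = 7 + 9 = 16) = 4 (attained at k = 1)
  C[2][1] = min over k of (A[2][0] + B[0][1] = 0 + 10 = 10, A[2][1] + B[1][1] = 2 + 10 = 12, A[2][2] + B[2][1] = 7 + 7 = 14) = 10 (attained at k = 0)
  C[2][2] = min over k of (A[2][0] + B[0][2] = 0 + 7 = 7, A[2][1] + B[1][2] = 2 + 7 = 9, A[2][2] + B[2][2] = 7 + 6 = 13) = 7 (attained at k = 0)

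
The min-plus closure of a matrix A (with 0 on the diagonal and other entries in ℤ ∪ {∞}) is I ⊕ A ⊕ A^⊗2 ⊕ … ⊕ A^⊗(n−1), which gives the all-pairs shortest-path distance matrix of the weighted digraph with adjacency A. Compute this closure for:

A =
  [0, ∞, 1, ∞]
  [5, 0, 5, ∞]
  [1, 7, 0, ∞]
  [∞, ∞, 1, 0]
Closure =
  [0, 8, 1, ∞]
  [5, 0, 5, ∞]
  [1, 7, 0, ∞]
  [2, 8, 1, 0]

This is the Floyd-Warshall all-pairs shortest-path computation. For each intermediate vertex k = 0, 1, …, 3, update dist[i][j] ← min(dist[i][j], dist[i][k] + dist[k][j]). The final matrix gives, for each (i, j), the minimum total weight of any directed path from i to j (possibly empty when i = j).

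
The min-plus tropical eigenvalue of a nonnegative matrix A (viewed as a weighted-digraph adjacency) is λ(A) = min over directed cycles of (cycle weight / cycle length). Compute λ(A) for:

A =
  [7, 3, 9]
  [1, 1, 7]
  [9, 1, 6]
λ(A) = 1

Enumerate directed cycles and compute their means (weight / length). Sample:
  cycle 0 → 0: weight = 7, length = 1, mean = 7/1 ≈ 7.000
  cycle 1 → 1: weight = 1, length = 1, mean = 1/1 ≈ 1.000
  cycle 2 → 2: weight = 6, length = 1, mean = 6/1 ≈ 6.000
  cycle 0 → 1 → 0: weight = 4, length = 2, mean = 4/2 ≈ 2.000
  cycle 0 → 2 → 0: weight = 18, length = 2, mean = 18/2 ≈ 9.000
  cycle 1 → 0 → 1: weight = 4, length = 2, mean = 4/2 ≈ 2.000
Minimum mean = 1.000, attained e.g. along the cycle 1 → 1 with weight 1 and length 1. So λ(A) = 1/1 = 1.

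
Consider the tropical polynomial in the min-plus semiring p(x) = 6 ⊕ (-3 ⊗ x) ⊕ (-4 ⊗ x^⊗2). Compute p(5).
p(5) = 2

A tropical monomial a ⊗ x^⊗i evaluates to a + i · x. Evaluating each term at x = 5:
  Term 0 contributes 6 + 0 · 5 = 6
  Term 1 contributes -3 + 1 · 5 = 2
  Term 2 contributes -4 + 2 · 5 = 6
p(5) = ⊕ of these = min[6, 2, 6] = 2.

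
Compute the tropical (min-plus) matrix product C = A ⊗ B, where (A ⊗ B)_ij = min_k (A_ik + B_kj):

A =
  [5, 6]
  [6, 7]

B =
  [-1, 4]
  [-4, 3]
A ⊗ B =
  [2, 9]
  [3, 10]

Apply the min-plus product entry-by-entry:
  C[0][0] = min over k of (A[0][0] + B[0][0] = 5 + -1 = 4, A[0][1] + B[1][0] = 6 + -4 = 2) = 2 (attained at k = 1)
  C[0][1] = min over k of (A[0][0] + B[0][1] = 5 + 4 = 9, A[0][1] + B[1][1] = 6 + 3 = 9) = 9 (attained at k = 0)
  C[1][0] = min over k of (A[1][0] + B[0][0] = 6 + -1 = 5, A[1][1] + B[1][0] = 7 + -4 = 3) = 3 (attained at k = 1)
  C[1][1] = min over k of (A[1][0] + B[0][1] = 6 + 4 = 10, A[1][1] + B[1][1] = 7 + 3 = 10) = 10 (attained at k = 0)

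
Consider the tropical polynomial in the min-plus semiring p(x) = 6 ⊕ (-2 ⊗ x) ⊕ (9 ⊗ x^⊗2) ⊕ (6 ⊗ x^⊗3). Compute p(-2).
p(-2) = -4

A tropical monomial a ⊗ x^⊗i evaluates to a + i · x. Evaluating each term at x = -2:
  Term 0 contributes 6 + 0 · -2 = 6
  Term 1 contributes -2 + 1 · -2 = -4
  Term 2 contributes 9 + 2 · -2 = 5
  Term 3 contributes 6 + 3 · -2 = 0
p(-2) = ⊕ of these = min[6, -4, 5, 0] = -4.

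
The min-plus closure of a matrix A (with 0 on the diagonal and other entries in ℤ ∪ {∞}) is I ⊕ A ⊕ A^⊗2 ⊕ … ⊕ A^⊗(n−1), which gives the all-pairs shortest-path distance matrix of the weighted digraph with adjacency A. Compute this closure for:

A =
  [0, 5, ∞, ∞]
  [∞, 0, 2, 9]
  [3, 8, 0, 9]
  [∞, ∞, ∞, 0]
Closure =
  [0, 5, 7, 14]
  [5, 0, 2, 9]
  [3, 8, 0, 9]
  [∞, ∞, ∞, 0]

This is the Floyd-Warshall all-pairs shortest-path computation. For each intermediate vertex k = 0, 1, …, 3, update dist[i][j] ← min(dist[i][j], dist[i][k] + dist[k][j]). The final matrix gives, for each (i, j), the minimum total weight of any directed path from i to j (possibly empty when i = j).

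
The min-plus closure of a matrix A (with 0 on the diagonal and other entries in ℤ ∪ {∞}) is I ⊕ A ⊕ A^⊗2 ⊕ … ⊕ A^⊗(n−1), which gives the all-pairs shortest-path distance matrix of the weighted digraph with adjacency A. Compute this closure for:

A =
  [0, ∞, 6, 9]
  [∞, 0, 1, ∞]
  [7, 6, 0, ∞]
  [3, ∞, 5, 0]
Closure =
  [0, 12, 6, 9]
  [8, 0, 1, 17]
  [7, 6, 0, 16]
  [3, 11, 5, 0]

This is the Floyd-Warshall all-pairs shortest-path computation. For each intermediate vertex k = 0, 1, …, 3, update dist[i][j] ← min(dist[i][j], dist[i][k] + dist[k][j]). The final matrix gives, for each (i, j), the minimum total weight of any directed path from i to j (possibly empty when i = j).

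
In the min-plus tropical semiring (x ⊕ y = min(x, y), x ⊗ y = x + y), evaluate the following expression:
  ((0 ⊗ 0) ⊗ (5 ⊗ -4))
((0 ⊗ 0) ⊗ (5 ⊗ -4)) = 1

Expand innermost to outermost. Recall ⊕ takes the minimum of its arguments and ⊗ takes their sum. Working out the expression ((0 ⊗ 0) ⊗ (5 ⊗ -4)) gives 1.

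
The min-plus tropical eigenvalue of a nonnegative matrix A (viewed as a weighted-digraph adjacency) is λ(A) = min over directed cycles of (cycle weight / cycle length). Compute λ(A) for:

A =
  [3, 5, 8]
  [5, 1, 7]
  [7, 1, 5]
λ(A) = 1

Enumerate directed cycles and compute their means (weight / length). Sample:
  cycle 0 → 0: weight = 3, length = 1, mean = 3/1 ≈ 3.000
  cycle 1 → 1: weight = 1, length = 1, mean = 1/1 ≈ 1.000
  cycle 2 → 2: weight = 5, length = 1, mean = 5/1 ≈ 5.000
  cycle 0 → 1 → 0: weight = 10, length = 2, mean = 10/2 ≈ 5.000
  cycle 0 → 2 → 0: weight = 15, length = 2, mean = 15/2 ≈ 7.500
  cycle 1 → 0 → 1: weight = 10, length = 2, mean = 10/2 ≈ 5.000
Minimum mean = 1.000, attained e.g. along the cycle 1 → 1 with weight 1 and length 1. So λ(A) = 1/1 = 1.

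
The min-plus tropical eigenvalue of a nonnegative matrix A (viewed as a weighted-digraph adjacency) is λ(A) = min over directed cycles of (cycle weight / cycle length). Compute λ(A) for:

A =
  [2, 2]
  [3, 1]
λ(A) = 1

Enumerate directed cycles and compute their means (weight / length). Sample:
  cycle 0 → 0: weight = 2, length = 1, mean = 2/1 ≈ 2.000
  cycle 1 → 1: weight = 1, length = 1, mean = 1/1 ≈ 1.000
  cycle 0 → 1 → 0: weight = 5, length = 2, mean = 5/2 ≈ 2.500
  cycle 1 → 0 → 1: weight = 5, length = 2, mean = 5/2 ≈ 2.500
Minimum mean = 1.000, attained e.g. along the cycle 1 → 1 with weight 1 and length 1. So λ(A) = 1/1 = 1.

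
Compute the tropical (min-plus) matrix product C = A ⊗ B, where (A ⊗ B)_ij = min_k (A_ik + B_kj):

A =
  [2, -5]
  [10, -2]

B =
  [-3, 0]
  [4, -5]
A ⊗ B =
  [-1, -10]
  [2, -7]

Apply the min-plus product entry-by-entry:
  C[0][0] = min over k of (A[0][0] + B[0][0] = 2 + -3 = -1, A[0][1] + B[1][0] = -5 + 4 = -1) = -1 (attained at k = 0)
  C[0][1] = min over k of (A[0][0] + B[0][1] = 2 + 0 = 2, A[0][1] + B[1][1] = -5 + -5 = -10) = -10 (attained at k = 1)
  C[1][0] = min over k of (A[1][0] + B[0][0] = 10 + -3 = 7, A[1][1] + B[1][0] = -2 + 4 = 2) = 2 (attained at k = 1)
  C[1][1] = min over k of (A[1][0] + B[0][1] = 10 + 0 = 10, A[1][1] + B[1][1] = -2 + -5 = -7) = -7 (attained at k = 1)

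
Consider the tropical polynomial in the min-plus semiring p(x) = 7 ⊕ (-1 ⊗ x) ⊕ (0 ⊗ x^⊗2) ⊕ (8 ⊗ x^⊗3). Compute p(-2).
p(-2) = -4

A tropical monomial a ⊗ x^⊗i evaluates to a + i · x. Evaluating each term at x = -2:
  Term 0 contributes 7 + 0 · -2 = 7
  Term 1 contributes -1 + 1 · -2 = -3
  Term 2 contributes 0 + 2 · -2 = -4
  Term 3 contributes 8 + 3 · -2 = 2
p(-2) = ⊕ of these = min[7, -3, -4, 2] = -4.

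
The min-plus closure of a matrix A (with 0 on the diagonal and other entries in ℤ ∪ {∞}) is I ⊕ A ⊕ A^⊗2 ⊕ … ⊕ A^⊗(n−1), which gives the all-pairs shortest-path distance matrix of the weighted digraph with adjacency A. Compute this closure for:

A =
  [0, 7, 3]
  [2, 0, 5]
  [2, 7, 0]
Closure =
  [0, 7, 3]
  [2, 0, 5]
  [2, 7, 0]

This is the Floyd-Warshall all-pairs shortest-path computation. For each intermediate vertex k = 0, 1, …, 2, update dist[i][j] ← min(dist[i][j], dist[i][k] + dist[k][j]). The final matrix gives, for each (i, j), the minimum total weight of any directed path from i to j (possibly empty when i = j).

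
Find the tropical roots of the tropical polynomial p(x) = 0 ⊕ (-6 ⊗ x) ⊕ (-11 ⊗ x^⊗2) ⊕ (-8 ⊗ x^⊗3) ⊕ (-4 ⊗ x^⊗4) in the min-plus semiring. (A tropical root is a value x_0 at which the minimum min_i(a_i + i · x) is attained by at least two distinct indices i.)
Roots: {-4, -3, 5, 6}

Each tropical root is a break point of the lower envelope of the lines y = a_i + i · x (there are 5 lines, with slopes 0, 1, ..., 4). Only the lines that attain the minimum somewhere contribute to roots; other lines are dominated. Here the surviving (envelope) indices are i = 4, i = 3, i = 2, i = 1, i = 0.
Intersections between consecutive envelope lines give the roots: for adjacent envelope indices i < j the intersection is x = (a_i − a_j) / (j − i). Reading off the sorted break points: {-4, -3, 5, 6}.
Verification: at each break x_0, at least two indices attain the minimum of min_i(a_i + i · x_0).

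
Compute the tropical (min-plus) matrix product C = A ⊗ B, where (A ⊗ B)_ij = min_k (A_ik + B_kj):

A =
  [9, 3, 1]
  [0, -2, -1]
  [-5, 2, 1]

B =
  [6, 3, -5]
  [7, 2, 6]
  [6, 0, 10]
A ⊗ B =
  [7, 1, 4]
  [5, -1, -5]
  [1, -2, -10]

Apply the min-plus product entry-by-entry:
  C[0][0] = min over k of (A[0][0] + B[0][0] = 9 + 6 = 15, A[0][1] + B[1][0] = 3 + 7 = 10, A[0][2] + B[2][0] = 1 + 6 = 7) = 7 (attained at k = 2)
  C[0][1] = min over k of (A[0][0] + B[0][1] = 9 + 3 = 12, A[0][1] + B[1][1] = 3 + 2 = 5, A[0][2] + B[2][1] = 1 + 0 = 1) = 1 (attained at k = 2)
  C[0][2] = min over k of (A[0][0] + B[0][2] = 9 + -5 = 4, A[0][1] + B[1][2] = 3 + 6 = 9, A[0][2] + B[2][2] = 1 + 10 = 11) = 4 (attained at k = 0)
  C[1][0] = min over k of (A[1][0] + B[0][0] = 0 + 6 = 6, A[1][1] + B[1][0] = -2 + 7 = 5, A[1][2] + B[2][0] = -1 + 6 = 5) = 5 (attained at k = 1)
  C[1][1] = min over k of (A[1][0] + B[0][1] = 0 + 3 = 3, A[1][1] + B[1][1] = -2 + 2 = 0, A[1][2] + B[2][1] = -1 + 0 = -1) = -1 (attained at k = 2)
  C[1][2] = min over k of (A[1][0] + B[0][2] = 0 + -5 = -5, A[1][1] + B[1][2] = -2 + 6 = 4, A[1][2] + B[2][2] = -1 + 10 = 9) = -5 (attained at k = 0)
  C[2][0] = min over k of (A[2][0] + B[0][0] = -5 + 6 = 1, A[2][1] + B[1][0] = 2 + 7 = 9, A[2][2] + B[2][0] = 1 + 6 = 7) = 1 (attained at k = 0)
  C[2][1] = min over k of (A[2][0] + B[0][1] = -5 + 3 = -2, A[2][1] + B[1][1] = 2 + 2 = 4, A[2][2] + B[2][1] = 1 + 0 = 1) = -2 (attained at k = 0)
  C[2][2] = min over k of (A[2][0] + B[0][2] = -5 + -5 = -10, A[2][1] + B[1][2] = 2 + 6 = 8, A[2][2] + B[2][2] = 1 + 10 = 11) = -10 (attained at k = 0)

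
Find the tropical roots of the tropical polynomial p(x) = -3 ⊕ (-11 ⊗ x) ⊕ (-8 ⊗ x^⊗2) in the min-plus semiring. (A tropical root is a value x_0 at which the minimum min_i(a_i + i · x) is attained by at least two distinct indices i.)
Roots: {-3, 8}

Each tropical root is a break point of the lower envelope of the lines y = a_i + i · x (there are 3 lines, with slopes 0, 1, ..., 2). Only the lines that attain the minimum somewhere contribute to roots; other lines are dominated. Here the surviving (envelope) indices are i = 2, i = 1, i = 0.
Intersections between consecutive envelope lines give the roots: for adjacent envelope indices i < j the intersection is x = (a_i − a_j) / (j − i). Reading off the sorted break points: {-3, 8}.
Verification: at each break x_0, at least two indices attain the minimum of min_i(a_i + i · x_0).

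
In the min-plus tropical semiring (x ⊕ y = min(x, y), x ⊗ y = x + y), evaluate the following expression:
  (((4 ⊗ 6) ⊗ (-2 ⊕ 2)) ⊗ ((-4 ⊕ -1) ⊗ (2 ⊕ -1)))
(((4 ⊗ 6) ⊗ (-2 ⊕ 2)) ⊗ ((-4 ⊕ -1) ⊗ (2 ⊕ -1))) = 3

Expand innermost to outermost. Recall ⊕ takes the minimum of its arguments and ⊗ takes their sum. Working out the expression (((4 ⊗ 6) ⊗ (-2 ⊕ 2)) ⊗ ((-4 ⊕ -1) ⊗ (2 ⊕ -1))) gives 3.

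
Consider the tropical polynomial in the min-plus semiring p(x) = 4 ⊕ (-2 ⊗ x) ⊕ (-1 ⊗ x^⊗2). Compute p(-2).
p(-2) = -5

A tropical monomial a ⊗ x^⊗i evaluates to a + i · x. Evaluating each term at x = -2:
  Term 0 contributes 4 + 0 · -2 = 4
  Term 1 contributes -2 + 1 · -2 = -4
  Term 2 contributes -1 + 2 · -2 = -5
p(-2) = ⊕ of these = min[4, -4, -5] = -5.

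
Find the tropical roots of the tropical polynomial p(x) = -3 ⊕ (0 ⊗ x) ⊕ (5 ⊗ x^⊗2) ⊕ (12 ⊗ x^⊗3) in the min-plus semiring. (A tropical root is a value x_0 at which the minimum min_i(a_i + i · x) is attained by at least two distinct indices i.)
Roots: {-7, -5, -3}

Each tropical root is a break point of the lower envelope of the lines y = a_i + i · x (there are 4 lines, with slopes 0, 1, ..., 3). Only the lines that attain the minimum somewhere contribute to roots; other lines are dominated. Here the surviving (envelope) indices are i = 3, i = 2, i = 1, i = 0.
Intersections between consecutive envelope lines give the roots: for adjacent envelope indices i < j the intersection is x = (a_i − a_j) / (j − i). Reading off the sorted break points: {-7, -5, -3}.
Verification: at each break x_0, at least two indices attain the minimum of min_i(a_i + i · x_0).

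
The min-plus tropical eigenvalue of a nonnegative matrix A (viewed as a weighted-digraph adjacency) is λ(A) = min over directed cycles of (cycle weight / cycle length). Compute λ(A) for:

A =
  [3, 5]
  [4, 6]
λ(A) = 3

Enumerate directed cycles and compute their means (weight / length). Sample:
  cycle 0 → 0: weight = 3, length = 1, mean = 3/1 ≈ 3.000
  cycle 1 → 1: weight = 6, length = 1, mean = 6/1 ≈ 6.000
  cycle 0 → 1 → 0: weight = 9, length = 2, mean = 9/2 ≈ 4.500
  cycle 1 → 0 → 1: weight = 9, length = 2, mean = 9/2 ≈ 4.500
Minimum mean = 3.000, attained e.g. along the cycle 0 → 0 with weight 3 and length 1. So λ(A) = 3/1 = 3.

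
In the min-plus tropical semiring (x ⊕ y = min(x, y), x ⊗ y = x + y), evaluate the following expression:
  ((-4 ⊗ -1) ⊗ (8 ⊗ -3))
((-4 ⊗ -1) ⊗ (8 ⊗ -3)) = 0

Expand innermost to outermost. Recall ⊕ takes the minimum of its arguments and ⊗ takes their sum. Working out the expression ((-4 ⊗ -1) ⊗ (8 ⊗ -3)) gives 0.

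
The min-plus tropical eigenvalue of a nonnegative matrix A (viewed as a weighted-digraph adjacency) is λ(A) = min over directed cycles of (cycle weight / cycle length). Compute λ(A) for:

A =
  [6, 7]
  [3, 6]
λ(A) = 5

Enumerate directed cycles and compute their means (weight / length). Sample:
  cycle 0 → 0: weight = 6, length = 1, mean = 6/1 ≈ 6.000
  cycle 1 → 1: weight = 6, length = 1, mean = 6/1 ≈ 6.000
  cycle 0 → 1 → 0: weight = 10, length = 2, mean = 10/2 ≈ 5.000
  cycle 1 → 0 → 1: weight = 10, length = 2, mean = 10/2 ≈ 5.000
Minimum mean = 5.000, attained e.g. along the cycle 0 → 1 → 0 with weight 10 and length 2. So λ(A) = 10/2 = 5.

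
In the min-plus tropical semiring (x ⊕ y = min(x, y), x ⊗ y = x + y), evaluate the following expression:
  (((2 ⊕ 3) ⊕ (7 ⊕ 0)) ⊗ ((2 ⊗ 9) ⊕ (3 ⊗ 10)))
(((2 ⊕ 3) ⊕ (7 ⊕ 0)) ⊗ ((2 ⊗ 9) ⊕ (3 ⊗ 10))) = 11

Expand innermost to outermost. Recall ⊕ takes the minimum of its arguments and ⊗ takes their sum. Working out the expression (((2 ⊕ 3) ⊕ (7 ⊕ 0)) ⊗ ((2 ⊗ 9) ⊕ (3 ⊗ 10))) gives 11.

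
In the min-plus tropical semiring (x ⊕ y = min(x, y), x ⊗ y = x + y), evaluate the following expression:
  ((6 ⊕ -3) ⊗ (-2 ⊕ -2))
((6 ⊕ -3) ⊗ (-2 ⊕ -2)) = -5

Expand innermost to outermost. Recall ⊕ takes the minimum of its arguments and ⊗ takes their sum. Working out the expression ((6 ⊕ -3) ⊗ (-2 ⊕ -2)) gives -5.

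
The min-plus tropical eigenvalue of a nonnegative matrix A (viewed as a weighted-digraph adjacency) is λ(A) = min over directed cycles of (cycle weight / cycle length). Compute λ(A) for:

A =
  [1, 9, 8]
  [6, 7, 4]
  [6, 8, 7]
λ(A) = 1

Enumerate directed cycles and compute their means (weight / length). Sample:
  cycle 0 → 0: weight = 1, length = 1, mean = 1/1 ≈ 1.000
  cycle 1 → 1: weight = 7, length = 1, mean = 7/1 ≈ 7.000
  cycle 2 → 2: weight = 7, length = 1, mean = 7/1 ≈ 7.000
  cycle 0 → 1 → 0: weight = 15, length = 2, mean = 15/2 ≈ 7.500
  cycle 0 → 2 → 0: weight = 14, length = 2, mean = 14/2 ≈ 7.000
  cycle 1 → 0 → 1: weight = 15, length = 2, mean = 15/2 ≈ 7.500
Minimum mean = 1.000, attained e.g. along the cycle 0 → 0 with weight 1 and length 1. So λ(A) = 1/1 = 1.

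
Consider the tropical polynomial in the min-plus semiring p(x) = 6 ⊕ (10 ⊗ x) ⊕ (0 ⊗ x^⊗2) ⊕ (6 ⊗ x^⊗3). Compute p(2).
p(2) = 4

A tropical monomial a ⊗ x^⊗i evaluates to a + i · x. Evaluating each term at x = 2:
  Term 0 contributes 6 + 0 · 2 = 6
  Term 1 contributes 10 + 1 · 2 = 12
  Term 2 contributes 0 + 2 · 2 = 4
  Term 3 contributes 6 + 3 · 2 = 12
p(2) = ⊕ of these = min[6, 12, 4, 12] = 4.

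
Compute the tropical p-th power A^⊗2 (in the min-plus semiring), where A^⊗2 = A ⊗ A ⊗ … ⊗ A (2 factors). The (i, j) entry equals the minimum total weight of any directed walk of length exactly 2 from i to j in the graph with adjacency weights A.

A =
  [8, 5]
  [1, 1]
A^⊗2 =
  [6, 6]
  [2, 2]

Each entry (A^⊗2)_ij equals the minimum over all length-2 walks i = v_0 → v_1 → … → v_2 = j of Σ_t A[v_t][v_{t+1}]. For example, for (i, j) = (0, 1) we minimise over 2 possible intermediate vertex sequences; the minimum is 6, attained along the walk 0 → 1 → 1.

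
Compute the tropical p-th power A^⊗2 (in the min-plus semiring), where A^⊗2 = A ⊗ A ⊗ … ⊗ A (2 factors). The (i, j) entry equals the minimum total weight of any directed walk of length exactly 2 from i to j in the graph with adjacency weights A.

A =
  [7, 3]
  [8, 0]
A^⊗2 =
  [11, 3]
  [8, 0]

Each entry (A^⊗2)_ij equals the minimum over all length-2 walks i = v_0 → v_1 → … → v_2 = j of Σ_t A[v_t][v_{t+1}]. For example, for (i, j) = (0, 1) we minimise over 2 possible intermediate vertex sequences; the minimum is 3, attained along the walk 0 → 1 → 1.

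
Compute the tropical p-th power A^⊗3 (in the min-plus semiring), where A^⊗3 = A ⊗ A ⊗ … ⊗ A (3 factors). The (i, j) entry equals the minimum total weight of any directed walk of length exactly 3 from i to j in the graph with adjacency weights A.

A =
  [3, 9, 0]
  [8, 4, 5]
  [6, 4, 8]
A^⊗3 =
  [9, 7, 6]
  [14, 12, 11]
  [12, 10, 9]

Each entry (A^⊗3)_ij equals the minimum over all length-3 walks i = v_0 → v_1 → … → v_3 = j of Σ_t A[v_t][v_{t+1}]. For example, for (i, j) = (0, 2) we minimise over 9 possible intermediate vertex sequences; the minimum is 6, attained along the walk 0 → 0 → 0 → 2.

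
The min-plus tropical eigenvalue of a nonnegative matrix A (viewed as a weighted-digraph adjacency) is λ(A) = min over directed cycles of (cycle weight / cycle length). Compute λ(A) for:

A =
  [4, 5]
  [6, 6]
λ(A) = 4

Enumerate directed cycles and compute their means (weight / length). Sample:
  cycle 0 → 0: weight = 4, length = 1, mean = 4/1 ≈ 4.000
  cycle 1 → 1: weight = 6, length = 1, mean = 6/1 ≈ 6.000
  cycle 0 → 1 → 0: weight = 11, length = 2, mean = 11/2 ≈ 5.500
  cycle 1 → 0 → 1: weight = 11, length = 2, mean = 11/2 ≈ 5.500
Minimum mean = 4.000, attained e.g. along the cycle 0 → 0 with weight 4 and length 1. So λ(A) = 4/1 = 4.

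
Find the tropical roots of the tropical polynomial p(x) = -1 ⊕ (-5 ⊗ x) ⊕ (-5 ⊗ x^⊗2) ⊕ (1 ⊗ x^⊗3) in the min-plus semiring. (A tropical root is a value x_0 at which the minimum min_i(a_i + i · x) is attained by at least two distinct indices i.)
Roots: {-6, 0, 4}

Each tropical root is a break point of the lower envelope of the lines y = a_i + i · x (there are 4 lines, with slopes 0, 1, ..., 3). Only the lines that attain the minimum somewhere contribute to roots; other lines are dominated. Here the surviving (envelope) indices are i = 3, i = 2, i = 1, i = 0.
Intersections between consecutive envelope lines give the roots: for adjacent envelope indices i < j the intersection is x = (a_i − a_j) / (j − i). Reading off the sorted break points: {-6, 0, 4}.
Verification: at each break x_0, at least two indices attain the minimum of min_i(a_i + i · x_0).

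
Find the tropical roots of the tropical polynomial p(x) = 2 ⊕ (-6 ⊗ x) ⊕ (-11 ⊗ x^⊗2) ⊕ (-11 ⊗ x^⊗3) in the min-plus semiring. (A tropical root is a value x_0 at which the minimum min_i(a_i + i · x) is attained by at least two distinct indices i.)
Roots: {0, 5, 8}

Each tropical root is a break point of the lower envelope of the lines y = a_i + i · x (there are 4 lines, with slopes 0, 1, ..., 3). Only the lines that attain the minimum somewhere contribute to roots; other lines are dominated. Here the surviving (envelope) indices are i = 3, i = 2, i = 1, i = 0.
Intersections between consecutive envelope lines give the roots: for adjacent envelope indices i < j the intersection is x = (a_i − a_j) / (j − i). Reading off the sorted break points: {0, 5, 8}.
Verification: at each break x_0, at least two indices attain the minimum of min_i(a_i + i · x_0).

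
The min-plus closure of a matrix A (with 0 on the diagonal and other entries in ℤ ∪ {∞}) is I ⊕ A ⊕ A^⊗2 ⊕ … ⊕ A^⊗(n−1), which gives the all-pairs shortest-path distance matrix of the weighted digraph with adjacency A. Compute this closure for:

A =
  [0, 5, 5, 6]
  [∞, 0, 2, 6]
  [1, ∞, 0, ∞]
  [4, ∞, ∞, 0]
Closure =
  [0, 5, 5, 6]
  [3, 0, 2, 6]
  [1, 6, 0, 7]
  [4, 9, 9, 0]

This is the Floyd-Warshall all-pairs shortest-path computation. For each intermediate vertex k = 0, 1, …, 3, update dist[i][j] ← min(dist[i][j], dist[i][k] + dist[k][j]). The final matrix gives, for each (i, j), the minimum total weight of any directed path from i to j (possibly empty when i = j).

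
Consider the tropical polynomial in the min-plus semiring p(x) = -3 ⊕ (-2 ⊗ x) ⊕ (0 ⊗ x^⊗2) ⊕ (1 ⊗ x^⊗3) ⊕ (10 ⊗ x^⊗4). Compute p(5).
p(5) = -3

A tropical monomial a ⊗ x^⊗i evaluates to a + i · x. Evaluating each term at x = 5:
  Term 0 contributes -3 + 0 · 5 = -3
  Term 1 contributes -2 + 1 · 5 = 3
  Term 2 contributes 0 + 2 · 5 = 10
  Term 3 contributes 1 + 3 · 5 = 16
  Term 4 contributes 10 + 4 · 5 = 30
p(5) = ⊕ of these = min[-3, 3, 10, 16, 30] = -3.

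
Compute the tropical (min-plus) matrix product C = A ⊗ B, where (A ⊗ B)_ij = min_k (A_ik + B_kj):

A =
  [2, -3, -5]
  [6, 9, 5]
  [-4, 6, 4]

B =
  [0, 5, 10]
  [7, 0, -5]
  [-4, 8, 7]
A ⊗ B =
  [-9, -3, -8]
  [1, 9, 4]
  [-4, 1, 1]

Apply the min-plus product entry-by-entry:
  C[0][0] = min over k of (A[0][0] + B[0][0] = 2 + 0 = 2, A[0][1] + B[1][0] = -3 + 7 = 4, A[0][2] + B[2][0] = -5 + -4 = -9) = -9 (attained at k = 2)
  C[0][1] = min over k of (A[0][0] + B[0][1] = 2 + 5 = 7, A[0][1] + B[1][1] = -3 + 0 = -3, A[0][2] + B[2][1] = -5 + 8 = 3) = -3 (attained at k = 1)
  C[0][2] = min over k of (A[0][0] + B[0][2] = 2 + 10 = 12, A[0][1] + B[1][2] = -3 + -5 = -8, A[0][2] + B[2][2] = -5 + 7 = 2) = -8 (attained at k = 1)
  C[1][0] = min over k of (A[1][0] + B[0][0] = 6 + 0 = 6, A[1][1] + B[1][0] = 9 + 7 = 16, A[1][2] + B[2][0] = 5 + -4 = 1) = 1 (attained at k = 2)
  C[1][1] = min over k of (A[1][0] + B[0][1] = 6 + 5 = 11, A[1][1] + B[1][1] = 9 + 0 = 9, A[1][2] + B[2][1] = 5 + 8 = 13) = 9 (attained at k = 1)
  C[1][2] = min over k of (A[1][0] + B[0][2] = 6 + 10 = 16, A[1][1] + B[1][2] = 9 + -5 = 4, A[1][2] + B[2][2] = 5 + 7 = 12) = 4 (attained at k = 1)
  C[2][0] = min over k of (A[2][0] + B[0][0] = -4 + 0 = -4, A[2][1] + B[1][0] = 6 + 7 = 13, A[2][2] + B[2][0] = 4 + -4 = 0) = -4 (attained at k = 0)
  C[2][1] = min over k of (A[2][0] + B[0][1] = -4 + 5 = 1, A[2][1] + B[1][1] = 6 + 0 = 6, A[2][2] + B[2][1] = 4 + 8 = 12) = 1 (attained at k = 0)
  C[2][2] = min over k of (A[2][0] + B[0][2] = -4 + 10 = 6, A[2][1] + B[1][2] = 6 + -5 = 1, A[2][2] + B[2][2] = 4 + 7 = 11) = 1 (attained at k = 1)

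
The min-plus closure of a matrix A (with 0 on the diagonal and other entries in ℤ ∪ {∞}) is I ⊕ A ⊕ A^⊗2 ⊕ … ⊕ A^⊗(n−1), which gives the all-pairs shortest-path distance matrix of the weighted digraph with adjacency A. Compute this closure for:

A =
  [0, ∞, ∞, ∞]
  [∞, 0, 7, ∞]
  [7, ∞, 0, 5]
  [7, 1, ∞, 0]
Closure =
  [0, ∞, ∞, ∞]
  [14, 0, 7, 12]
  [7, 6, 0, 5]
  [7, 1, 8, 0]

This is the Floyd-Warshall all-pairs shortest-path computation. For each intermediate vertex k = 0, 1, …, 3, update dist[i][j] ← min(dist[i][j], dist[i][k] + dist[k][j]). The final matrix gives, for each (i, j), the minimum total weight of any directed path from i to j (possibly empty when i = j).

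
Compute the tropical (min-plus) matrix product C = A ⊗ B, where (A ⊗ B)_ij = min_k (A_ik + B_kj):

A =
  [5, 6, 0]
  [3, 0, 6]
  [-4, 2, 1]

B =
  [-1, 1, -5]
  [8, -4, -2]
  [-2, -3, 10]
A ⊗ B =
  [-2, -3, 0]
  [2, -4, -2]
  [-5, -3, -9]

Apply the min-plus product entry-by-entry:
  C[0][0] = min over k of (A[0][0] + B[0][0] = 5 + -1 = 4, A[0][1] + B[1][0] = 6 + 8 = 14, A[0][2] + B[2][0] = 0 + -2 = -2) = -2 (attained at k = 2)
  C[0][1] = min over k of (A[0][0] + B[0][1] = 5 + 1 = 6, A[0][1] + B[1][1] = 6 + -4 = 2, A[0][2] + B[2][1] = 0 + -3 = -3) = -3 (attained at k = 2)
  C[0][2] = min over k of (A[0][0] + B[0][2] = 5 + -5 = 0, A[0][1] + B[1][2] = 6 + -2 = 4, A[0][2] + B[2][2] = 0 + 10 = 10) = 0 (attained at k = 0)
  C[1][0] = min over k of (A[1][0] + B[0][0] = 3 + -1 = 2, A[1][1] + B[1][0] = 0 + 8 = 8, A[1][2] + B[2][0] = 6 + -2 = 4) = 2 (attained at k = 0)
  C[1][1] = min over k of (A[1][0] + B[0][1] = 3 + 1 = 4, A[1][1] + B[1][1] = 0 + -4 = -4, A[1][2] + B[2][1] = 6 + -3 = 3) = -4 (attained at k = 1)
  C[1][2] = min over k of (A[1][0] + B[0][2] = 3 + -5 = -2, A[1][1] + B[1][2] = 0 + -2 = -2, A[1][2] + B[2][2] = 6 + 10 = 16) = -2 (attained at k = 0)
  C[2][0] = min over k of (A[2][0] + B[0][0] = -4 + -1 = -5, A[2][1] + B[1][0] = 2 + 8 = 10, A[2][2] + B[2][0] = 1 + -2 = -1) = -5 (attained at k = 0)
  C[2][1] = min over k of (A[2][0] + B[0][1] = -4 + 1 = -3, A[2][1] + B[1][1] = 2 + -4 = -2, A[2][2] + B[2][1] = 1 + -3 = -2) = -3 (attained at k = 0)
  C[2][2] = min over k of (A[2][0] + B[0][2] = -4 + -5 = -9, A[2][1] + B[1][2] = 2 + -2 = 0, A[2][2] + B[2][2] = 1 + 10 = 11) = -9 (attained at k = 0)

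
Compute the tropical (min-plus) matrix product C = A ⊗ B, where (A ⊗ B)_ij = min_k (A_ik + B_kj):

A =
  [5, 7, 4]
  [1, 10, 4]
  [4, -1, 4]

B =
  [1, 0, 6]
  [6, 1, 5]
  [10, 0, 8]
A ⊗ B =
  [6, 4, 11]
  [2, 1, 7]
  [5, 0, 4]

Apply the min-plus product entry-by-entry:
  C[0][0] = min over k of (A[0][0] + B[0][0] = 5 + 1 = 6, A[0][1] + B[1][0] = 7 + 6 = 13, A[0][2] + B[2][0] = 4 + 10 = 14) = 6 (attained at k = 0)
  C[0][1] = min over k of (A[0][0] + B[0][1] = 5 + 0 = 5, A[0][1] + B[1][1] = 7 + 1 = 8, A[0][2] + B[2][1] = 4 + 0 = 4) = 4 (attained at k = 2)
  C[0][2] = min over k of (A[0][0] + B[0][2] = 5 + 6 = 11, A[0][1] + B[1][2] = 7 + 5 = 12, A[0][2] + B[2][2] = 4 + 8 = 12) = 11 (attained at k = 0)
  C[1][0] = min over k of (A[1][0] + B[0][0] = 1 + 1 = 2, A[1][1] + B[1][0] = 10 + 6 = 16, A[1][2] + B[2][0] = 4 + 10 = 14) = 2 (attained at k = 0)
  C[1][1] = min over k of (A[1][0] + B[0][1] = 1 + 0 = 1, A[1][1] + B[1][1] = 10 + 1 = 11, A[1][2] + B[2][1] = 4 + 0 = 4) = 1 (attained at k = 0)
  C[1][2] = min over k of (A[1][0] + B[0][2] = 1 + 6 = 7, A[1][1] + B[1][2] = 10 + 5 = 15, A[1][2] + B[2][2] = 4 + 8 = 12) = 7 (attained at k = 0)
  C[2][0] = min over k of (A[2][0] + B[0][0] = 4 + 1 = 5, A[2][1] + B[1][0] = -1 + 6 = 5, A[2][2] + B[2][0] = 4 + 10 = 14) = 5 (attained at k = 0)
  C[2][1] = min over k of (A[2][0] + B[0][1] = 4 + 0 = 4, A[2][1] + B[1][1] = -1 + 1 = 0, A[2][2] + B[2][1] = 4 + 0 = 4) = 0 (attained at k = 1)
  C[2][2] = min over k of (A[2][0] + B[0][2] = 4 + 6 = 10, A[2][1] + B[1][2] = -1 + 5 = 4, A[2][2] + B[2][2] = 4 + 8 = 12) = 4 (attained at k = 1)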